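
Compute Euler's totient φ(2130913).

2073600

Factor: 2130913 = 61 · 181 · 193.
φ(2130913) = (61−1) · (181−1) · (193−1) = 60 · 180 · 192 = 2073600.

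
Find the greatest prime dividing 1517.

1517 = 37 · 41
41 is prime.
So 1517 = 37 · 41; the largest prime factor is 41.

41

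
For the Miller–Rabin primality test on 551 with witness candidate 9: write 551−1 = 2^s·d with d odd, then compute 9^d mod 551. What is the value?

35

551 − 1 = 550 = 2^1 · 275, so d = 275.
9^1 ≡ 9 (mod 551)
9^2 ≡ 9^2 = 81 ≡ 81 (mod 551)
9^4 ≡ 81^2 = 6561 ≡ 500 (mod 551)
9^8 ≡ 500^2 = 250000 ≡ 397 (mod 551)
9^16 ≡ 397^2 = 157609 ≡ 23 (mod 551)
9^32 ≡ 23^2 = 529 ≡ 529 (mod 551)
9^64 ≡ 529^2 = 279841 ≡ 484 (mod 551)
9^128 ≡ 484^2 = 234256 ≡ 81 (mod 551)
9^256 ≡ 81^2 = 6561 ≡ 500 (mod 551)
275 = 256 + 16 + 2 + 1 in binary powers of 2.
So 9^275 ≡ 500 · 23 · 81 · 9 ≡ 35 (mod 551).
Squaring chain: 35; never reaches −1, so base 9 is a Miller–Rabin witness that 551 is composite.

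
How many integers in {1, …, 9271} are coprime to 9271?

9072

Factor: 9271 = 73 · 127.
φ(9271) = (73−1) · (127−1) = 72 · 126 = 9072.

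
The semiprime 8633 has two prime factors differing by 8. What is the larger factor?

Since p = q + 8, we have 8633 = q(q + 8), so q² + 8q − 8633 = 0.
Discriminant: 8² + 4·8633 = 64 + 34532 = 34596; √34596 = 186.
q = (−8 + 186)/2 = 89, and p = q + 8 = 97.
Check: 89 · 97 = 8633.

97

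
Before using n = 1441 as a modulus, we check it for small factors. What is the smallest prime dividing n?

11

1441 is odd.
Digit sum 10, not divisible by 3.
Ends in 1: not divisible by 5.
7: 1441 = 7·205 + 6
11: 1441 = 11·131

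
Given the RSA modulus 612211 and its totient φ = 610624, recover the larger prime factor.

φ(n) = (p−1)(q−1) = n − (p+q) + 1, so p + q = 612211 − 610624 + 1 = 1588.
p and q are the roots of t² − 1588t + 612211 = 0.
Discriminant: 1588² − 4·612211 = 2521744 − 2448844 = 72900; √72900 = 270.
q = (1588 − 270)/2 = 659, p = (1588 + 270)/2 = 929.
Check: 659 · 929 = 612211.

929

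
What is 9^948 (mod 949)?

9^1 ≡ 9 (mod 949)
9^2 ≡ 9^2 = 81 ≡ 81 (mod 949)
9^4 ≡ 81^2 = 6561 ≡ 867 (mod 949)
9^8 ≡ 867^2 = 751689 ≡ 81 (mod 949)
9^16 ≡ 81^2 = 6561 ≡ 867 (mod 949)
9^32 ≡ 867^2 = 751689 ≡ 81 (mod 949)
9^64 ≡ 81^2 = 6561 ≡ 867 (mod 949)
9^128 ≡ 867^2 = 751689 ≡ 81 (mod 949)
9^256 ≡ 81^2 = 6561 ≡ 867 (mod 949)
9^512 ≡ 867^2 = 751689 ≡ 81 (mod 949)
948 = 512 + 256 + 128 + 32 + 16 + 4 in binary powers of 2.
So 9^948 ≡ 81 · 867 · 81 · 81 · 867 · 867 ≡ 1 (mod 949).
Since the result is 1, base 9 gives no evidence that 949 is composite.

1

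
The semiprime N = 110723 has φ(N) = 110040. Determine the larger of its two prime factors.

φ(n) = (p−1)(q−1) = n − (p+q) + 1, so p + q = 110723 − 110040 + 1 = 684.
p and q are the roots of t² − 684t + 110723 = 0.
Discriminant: 684² − 4·110723 = 467856 − 442892 = 24964; √24964 = 158.
q = (684 − 158)/2 = 263, p = (684 + 158)/2 = 421.
Check: 263 · 421 = 110723.

421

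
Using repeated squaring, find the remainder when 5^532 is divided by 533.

508

5^1 ≡ 5 (mod 533)
5^2 ≡ 5^2 = 25 ≡ 25 (mod 533)
5^4 ≡ 25^2 = 625 ≡ 92 (mod 533)
5^8 ≡ 92^2 = 8464 ≡ 469 (mod 533)
5^16 ≡ 469^2 = 219961 ≡ 365 (mod 533)
5^32 ≡ 365^2 = 133225 ≡ 508 (mod 533)
5^64 ≡ 508^2 = 258064 ≡ 92 (mod 533)
5^128 ≡ 92^2 = 8464 ≡ 469 (mod 533)
5^256 ≡ 469^2 = 219961 ≡ 365 (mod 533)
5^512 ≡ 365^2 = 133225 ≡ 508 (mod 533)
532 = 512 + 16 + 4 in binary powers of 2.
So 5^532 ≡ 508 · 365 · 92 ≡ 508 (mod 533).
Since 508 ≠ 1, base 5 is a Fermat witness: 533 is composite.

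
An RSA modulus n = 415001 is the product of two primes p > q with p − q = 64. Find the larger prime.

Since p = q + 64, we have 415001 = q(q + 64), so q² + 64q − 415001 = 0.
Discriminant: 64² + 4·415001 = 4096 + 1660004 = 1664100; √1664100 = 1290.
q = (−64 + 1290)/2 = 613, and p = q + 64 = 677.
Check: 613 · 677 = 415001.

677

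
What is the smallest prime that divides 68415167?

97

68415167 is odd.
Digit sum 38, not divisible by 3.
Ends in 7: not divisible by 5.
7: 68415167 = 7·9773595 + 2
11: 68415167 = 11·6219560 + 7
13: 68415167 = 13·5262705 + 2
17: 68415167 = 17·4024421 + 10
19: 68415167 = 19·3600798 + 5
23: 68415167 = 23·2974572 + 11
29: 68415167 = 29·2359143 + 20
31: 68415167 = 31·2206940 + 27
37: 68415167 = 37·1849058 + 21
41: 68415167 = 41·1668662 + 25
43: 68415167 = 43·1591050 + 17
47: 68415167 = 47·1455641 + 40
53: 68415167 = 53·1290852 + 11
59: 68415167 = 59·1159579 + 6
61: 68415167 = 61·1121560 + 7
67: 68415167 = 67·1021121 + 60
71: 68415167 = 71·963593 + 64
73: 68415167 = 73·937194 + 5
79: 68415167 = 79·866014 + 61
83: 68415167 = 83·824279 + 10
89: 68415167 = 89·768709 + 66
97: 68415167 = 97·705311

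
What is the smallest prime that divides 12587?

41

12587 is odd.
Digit sum 23, not divisible by 3.
Ends in 7: not divisible by 5.
7: 12587 = 7·1798 + 1
11: 12587 = 11·1144 + 3
13: 12587 = 13·968 + 3
17: 12587 = 17·740 + 7
19: 12587 = 19·662 + 9
23: 12587 = 23·547 + 6
29: 12587 = 29·434 + 1
31: 12587 = 31·406 + 1
37: 12587 = 37·340 + 7
41: 12587 = 41·307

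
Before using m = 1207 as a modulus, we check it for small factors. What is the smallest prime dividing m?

17

1207 is odd.
Digit sum 10, not divisible by 3.
Ends in 7: not divisible by 5.
7: 1207 = 7·172 + 3
11: 1207 = 11·109 + 8
13: 1207 = 13·92 + 11
17: 1207 = 17·71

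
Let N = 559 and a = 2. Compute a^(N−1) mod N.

441

2^1 ≡ 2 (mod 559)
2^2 ≡ 2^2 = 4 ≡ 4 (mod 559)
2^4 ≡ 4^2 = 16 ≡ 16 (mod 559)
2^8 ≡ 16^2 = 256 ≡ 256 (mod 559)
2^16 ≡ 256^2 = 65536 ≡ 133 (mod 559)
2^32 ≡ 133^2 = 17689 ≡ 360 (mod 559)
2^64 ≡ 360^2 = 129600 ≡ 471 (mod 559)
2^128 ≡ 471^2 = 221841 ≡ 477 (mod 559)
2^256 ≡ 477^2 = 227529 ≡ 16 (mod 559)
2^512 ≡ 16^2 = 256 ≡ 256 (mod 559)
558 = 512 + 32 + 8 + 4 + 2 in binary powers of 2.
So 2^558 ≡ 256 · 360 · 256 · 16 · 4 ≡ 441 (mod 559).
Since 441 ≠ 1, base 2 is a Fermat witness: 559 is composite.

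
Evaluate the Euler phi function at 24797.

Factor: 24797 = 137 · 181.
φ(24797) = (137−1) · (181−1) = 136 · 180 = 24480.

24480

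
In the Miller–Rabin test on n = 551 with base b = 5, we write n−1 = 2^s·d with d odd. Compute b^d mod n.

551 − 1 = 550 = 2^1 · 275, so d = 275.
5^1 ≡ 5 (mod 551)
5^2 ≡ 5^2 = 25 ≡ 25 (mod 551)
5^4 ≡ 25^2 = 625 ≡ 74 (mod 551)
5^8 ≡ 74^2 = 5476 ≡ 517 (mod 551)
5^16 ≡ 517^2 = 267289 ≡ 54 (mod 551)
5^32 ≡ 54^2 = 2916 ≡ 161 (mod 551)
5^64 ≡ 161^2 = 25921 ≡ 24 (mod 551)
5^128 ≡ 24^2 = 576 ≡ 25 (mod 551)
5^256 ≡ 25^2 = 625 ≡ 74 (mod 551)
275 = 256 + 16 + 2 + 1 in binary powers of 2.
So 5^275 ≡ 74 · 54 · 25 · 5 ≡ 294 (mod 551).
Squaring chain: 294; never reaches −1, so base 5 is a Miller–Rabin witness that 551 is composite.

294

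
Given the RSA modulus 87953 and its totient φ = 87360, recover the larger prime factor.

φ(n) = (p−1)(q−1) = n − (p+q) + 1, so p + q = 87953 − 87360 + 1 = 594.
p and q are the roots of t² − 594t + 87953 = 0.
Discriminant: 594² − 4·87953 = 352836 − 351812 = 1024; √1024 = 32.
q = (594 − 32)/2 = 281, p = (594 + 32)/2 = 313.
Check: 281 · 313 = 87953.

313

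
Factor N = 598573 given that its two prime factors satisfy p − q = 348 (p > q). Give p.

967

Since p = q + 348, we have 598573 = q(q + 348), so q² + 348q − 598573 = 0.
Discriminant: 348² + 4·598573 = 121104 + 2394292 = 2515396; √2515396 = 1586.
q = (−348 + 1586)/2 = 619, and p = q + 348 = 967.
Check: 619 · 967 = 598573.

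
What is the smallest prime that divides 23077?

47

23077 is odd.
Digit sum 19, not divisible by 3.
Ends in 7: not divisible by 5.
7: 23077 = 7·3296 + 5
11: 23077 = 11·2097 + 10
13: 23077 = 13·1775 + 2
17: 23077 = 17·1357 + 8
19: 23077 = 19·1214 + 11
23: 23077 = 23·1003 + 8
29: 23077 = 29·795 + 22
31: 23077 = 31·744 + 13
37: 23077 = 37·623 + 26
41: 23077 = 41·562 + 35
43: 23077 = 43·536 + 29
47: 23077 = 47·491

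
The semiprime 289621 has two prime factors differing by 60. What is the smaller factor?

509

Since p = q + 60, we have 289621 = q(q + 60), so q² + 60q − 289621 = 0.
Discriminant: 60² + 4·289621 = 3600 + 1158484 = 1162084; √1162084 = 1078.
q = (−60 + 1078)/2 = 509, and p = q + 60 = 569.
Check: 509 · 569 = 289621.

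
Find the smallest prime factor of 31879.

71

31879 is odd.
Digit sum 28, not divisible by 3.
Ends in 9: not divisible by 5.
7: 31879 = 7·4554 + 1
11: 31879 = 11·2898 + 1
13: 31879 = 13·2452 + 3
17: 31879 = 17·1875 + 4
19: 31879 = 19·1677 + 16
23: 31879 = 23·1386 + 1
29: 31879 = 29·1099 + 8
31: 31879 = 31·1028 + 11
37: 31879 = 37·861 + 22
41: 31879 = 41·777 + 22
43: 31879 = 43·741 + 16
47: 31879 = 47·678 + 13
53: 31879 = 53·601 + 26
59: 31879 = 59·540 + 19
61: 31879 = 61·522 + 37
67: 31879 = 67·475 + 54
71: 31879 = 71·449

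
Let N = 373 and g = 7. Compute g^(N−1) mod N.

1

7^1 ≡ 7 (mod 373)
7^2 ≡ 7^2 = 49 ≡ 49 (mod 373)
7^4 ≡ 49^2 = 2401 ≡ 163 (mod 373)
7^8 ≡ 163^2 = 26569 ≡ 86 (mod 373)
7^16 ≡ 86^2 = 7396 ≡ 309 (mod 373)
7^32 ≡ 309^2 = 95481 ≡ 366 (mod 373)
7^64 ≡ 366^2 = 133956 ≡ 49 (mod 373)
7^128 ≡ 49^2 = 2401 ≡ 163 (mod 373)
7^256 ≡ 163^2 = 26569 ≡ 86 (mod 373)
372 = 256 + 64 + 32 + 16 + 4 in binary powers of 2.
So 7^372 ≡ 86 · 49 · 366 · 309 · 163 ≡ 1 (mod 373).
Since the result is 1, base 7 gives no evidence that 373 is composite.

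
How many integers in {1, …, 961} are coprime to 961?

930

Factor: 961 = 31^2.
φ(961) = 31^1·(31−1) = 930.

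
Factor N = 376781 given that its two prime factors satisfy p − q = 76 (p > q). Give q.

Since p = q + 76, we have 376781 = q(q + 76), so q² + 76q − 376781 = 0.
Discriminant: 76² + 4·376781 = 5776 + 1507124 = 1512900; √1512900 = 1230.
q = (−76 + 1230)/2 = 577, and p = q + 76 = 653.
Check: 577 · 653 = 376781.

577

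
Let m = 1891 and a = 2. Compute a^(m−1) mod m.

1768

2^1 ≡ 2 (mod 1891)
2^2 ≡ 2^2 = 4 ≡ 4 (mod 1891)
2^4 ≡ 4^2 = 16 ≡ 16 (mod 1891)
2^8 ≡ 16^2 = 256 ≡ 256 (mod 1891)
2^16 ≡ 256^2 = 65536 ≡ 1242 (mod 1891)
2^32 ≡ 1242^2 = 1542564 ≡ 1399 (mod 1891)
2^64 ≡ 1399^2 = 1957201 ≡ 16 (mod 1891)
2^128 ≡ 16^2 = 256 ≡ 256 (mod 1891)
2^256 ≡ 256^2 = 65536 ≡ 1242 (mod 1891)
2^512 ≡ 1242^2 = 1542564 ≡ 1399 (mod 1891)
2^1024 ≡ 1399^2 = 1957201 ≡ 16 (mod 1891)
1890 = 1024 + 512 + 256 + 64 + 32 + 2 in binary powers of 2.
So 2^1890 ≡ 16 · 1399 · 1242 · 16 · 1399 · 4 ≡ 1768 (mod 1891).
Since 1768 ≠ 1, base 2 is a Fermat witness: 1891 is composite.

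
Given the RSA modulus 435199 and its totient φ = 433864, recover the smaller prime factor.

563

φ(n) = (p−1)(q−1) = n − (p+q) + 1, so p + q = 435199 − 433864 + 1 = 1336.
p and q are the roots of t² − 1336t + 435199 = 0.
Discriminant: 1336² − 4·435199 = 1784896 − 1740796 = 44100; √44100 = 210.
q = (1336 − 210)/2 = 563, p = (1336 + 210)/2 = 773.
Check: 563 · 773 = 435199.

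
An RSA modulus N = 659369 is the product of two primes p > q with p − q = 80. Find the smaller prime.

Since p = q + 80, we have 659369 = q(q + 80), so q² + 80q − 659369 = 0.
Discriminant: 80² + 4·659369 = 6400 + 2637476 = 2643876; √2643876 = 1626.
q = (−80 + 1626)/2 = 773, and p = q + 80 = 853.
Check: 773 · 853 = 659369.

773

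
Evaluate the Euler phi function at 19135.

14784

Factor: 19135 = 5 · 43 · 89.
φ(19135) = (5−1) · (43−1) · (89−1) = 4 · 42 · 88 = 14784.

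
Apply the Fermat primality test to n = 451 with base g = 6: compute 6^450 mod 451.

155

6^1 ≡ 6 (mod 451)
6^2 ≡ 6^2 = 36 ≡ 36 (mod 451)
6^4 ≡ 36^2 = 1296 ≡ 394 (mod 451)
6^8 ≡ 394^2 = 155236 ≡ 92 (mod 451)
6^16 ≡ 92^2 = 8464 ≡ 346 (mod 451)
6^32 ≡ 346^2 = 119716 ≡ 201 (mod 451)
6^64 ≡ 201^2 = 40401 ≡ 262 (mod 451)
6^128 ≡ 262^2 = 68644 ≡ 92 (mod 451)
6^256 ≡ 92^2 = 8464 ≡ 346 (mod 451)
450 = 256 + 128 + 64 + 2 in binary powers of 2.
So 6^450 ≡ 346 · 92 · 262 · 36 ≡ 155 (mod 451).
Since 155 ≠ 1, base 6 is a Fermat witness: 451 is composite.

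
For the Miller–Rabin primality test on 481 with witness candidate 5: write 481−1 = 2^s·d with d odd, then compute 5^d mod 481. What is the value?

177

481 − 1 = 480 = 2^5 · 15, so d = 15.
5^1 ≡ 5 (mod 481)
5^2 ≡ 5^2 = 25 ≡ 25 (mod 481)
5^4 ≡ 25^2 = 625 ≡ 144 (mod 481)
5^8 ≡ 144^2 = 20736 ≡ 53 (mod 481)
15 = 8 + 4 + 2 + 1 in binary powers of 2.
So 5^15 ≡ 53 · 144 · 25 · 5 ≡ 177 (mod 481).
Squaring chain: 177 → 64 → 248 → 417 → 248; never reaches −1, so base 5 is a Miller–Rabin witness that 481 is composite.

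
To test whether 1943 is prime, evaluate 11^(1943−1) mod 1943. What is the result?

138

11^1 ≡ 11 (mod 1943)
11^2 ≡ 11^2 = 121 ≡ 121 (mod 1943)
11^4 ≡ 121^2 = 14641 ≡ 1040 (mod 1943)
11^8 ≡ 1040^2 = 1081600 ≡ 1292 (mod 1943)
11^16 ≡ 1292^2 = 1669264 ≡ 227 (mod 1943)
11^32 ≡ 227^2 = 51529 ≡ 1011 (mod 1943)
11^64 ≡ 1011^2 = 1022121 ≡ 103 (mod 1943)
11^128 ≡ 103^2 = 10609 ≡ 894 (mod 1943)
11^256 ≡ 894^2 = 799236 ≡ 663 (mod 1943)
11^512 ≡ 663^2 = 439569 ≡ 451 (mod 1943)
11^1024 ≡ 451^2 = 203401 ≡ 1329 (mod 1943)
1942 = 1024 + 512 + 256 + 128 + 16 + 4 + 2 in binary powers of 2.
So 11^1942 ≡ 1329 · 451 · 663 · 894 · 227 · 1040 · 121 ≡ 138 (mod 1943).
Since 138 ≠ 1, base 11 is a Fermat witness: 1943 is composite.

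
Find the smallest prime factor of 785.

5

785 is odd.
Digit sum 20, not divisible by 3.
Ends in 5: divisible by 5.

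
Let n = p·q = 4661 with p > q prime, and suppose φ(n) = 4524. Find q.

φ(n) = (p−1)(q−1) = n − (p+q) + 1, so p + q = 4661 − 4524 + 1 = 138.
p and q are the roots of t² − 138t + 4661 = 0.
Discriminant: 138² − 4·4661 = 19044 − 18644 = 400; √400 = 20.
q = (138 − 20)/2 = 59, p = (138 + 20)/2 = 79.
Check: 59 · 79 = 4661.

59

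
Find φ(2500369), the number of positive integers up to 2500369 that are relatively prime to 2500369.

2443776

Factor: 2500369 = 97 · 149 · 173.
φ(2500369) = (97−1) · (149−1) · (173−1) = 96 · 148 · 172 = 2443776.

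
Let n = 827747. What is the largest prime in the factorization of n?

827747 = 17 · 48691
48691 = 23 · 2117
2117 = 29 · 73
73 is prime.
So 827747 = 17 · 23 · 29 · 73; the largest prime factor is 73.

73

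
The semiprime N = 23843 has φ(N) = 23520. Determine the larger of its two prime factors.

φ(n) = (p−1)(q−1) = n − (p+q) + 1, so p + q = 23843 − 23520 + 1 = 324.
p and q are the roots of t² − 324t + 23843 = 0.
Discriminant: 324² − 4·23843 = 104976 − 95372 = 9604; √9604 = 98.
q = (324 − 98)/2 = 113, p = (324 + 98)/2 = 211.
Check: 113 · 211 = 23843.

211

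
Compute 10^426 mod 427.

393

10^1 ≡ 10 (mod 427)
10^2 ≡ 10^2 = 100 ≡ 100 (mod 427)
10^4 ≡ 100^2 = 10000 ≡ 179 (mod 427)
10^8 ≡ 179^2 = 32041 ≡ 16 (mod 427)
10^16 ≡ 16^2 = 256 ≡ 256 (mod 427)
10^32 ≡ 256^2 = 65536 ≡ 205 (mod 427)
10^64 ≡ 205^2 = 42025 ≡ 179 (mod 427)
10^128 ≡ 179^2 = 32041 ≡ 16 (mod 427)
10^256 ≡ 16^2 = 256 ≡ 256 (mod 427)
426 = 256 + 128 + 32 + 8 + 2 in binary powers of 2.
So 10^426 ≡ 256 · 16 · 205 · 16 · 100 ≡ 393 (mod 427).
Since 393 ≠ 1, base 10 is a Fermat witness: 427 is composite.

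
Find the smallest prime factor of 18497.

18497 is odd.
Digit sum 29, not divisible by 3.
Ends in 7: not divisible by 5.
7: 18497 = 7·2642 + 3
11: 18497 = 11·1681 + 6
13: 18497 = 13·1422 + 11
17: 18497 = 17·1088 + 1
19: 18497 = 19·973 + 10
23: 18497 = 23·804 + 5
29: 18497 = 29·637 + 24
31: 18497 = 31·596 + 21
37: 18497 = 37·499 + 34
41: 18497 = 41·451 + 6
43: 18497 = 43·430 + 7
47: 18497 = 47·393 + 26
53: 18497 = 53·349

53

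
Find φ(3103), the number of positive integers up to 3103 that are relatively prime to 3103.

2968

Factor: 3103 = 29 · 107.
φ(3103) = (29−1) · (107−1) = 28 · 106 = 2968.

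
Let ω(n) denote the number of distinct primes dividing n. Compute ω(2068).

2068 = 2^2 · 517
517 = 11 · 47
2068 = 2^2 · 11 · 47, which has 3 distinct prime factors.

3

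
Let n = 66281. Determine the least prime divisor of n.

66281 is odd.
Digit sum 23, not divisible by 3.
Ends in 1: not divisible by 5.
7: 66281 = 7·9468 + 5
11: 66281 = 11·6025 + 6
13: 66281 = 13·5098 + 7
17: 66281 = 17·3898 + 15
19: 66281 = 19·3488 + 9
23: 66281 = 23·2881 + 18
29: 66281 = 29·2285 + 16
31: 66281 = 31·2138 + 3
37: 66281 = 37·1791 + 14
41: 66281 = 41·1616 + 25
43: 66281 = 43·1541 + 18
47: 66281 = 47·1410 + 11
53: 66281 = 53·1250 + 31
59: 66281 = 59·1123 + 24
61: 66281 = 61·1086 + 35
67: 66281 = 67·989 + 18
71: 66281 = 71·933 + 38
73: 66281 = 73·907 + 70
79: 66281 = 79·839

79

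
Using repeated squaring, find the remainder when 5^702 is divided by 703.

628

5^1 ≡ 5 (mod 703)
5^2 ≡ 5^2 = 25 ≡ 25 (mod 703)
5^4 ≡ 25^2 = 625 ≡ 625 (mod 703)
5^8 ≡ 625^2 = 390625 ≡ 460 (mod 703)
5^16 ≡ 460^2 = 211600 ≡ 700 (mod 703)
5^32 ≡ 700^2 = 490000 ≡ 9 (mod 703)
5^64 ≡ 9^2 = 81 ≡ 81 (mod 703)
5^128 ≡ 81^2 = 6561 ≡ 234 (mod 703)
5^256 ≡ 234^2 = 54756 ≡ 625 (mod 703)
5^512 ≡ 625^2 = 390625 ≡ 460 (mod 703)
702 = 512 + 128 + 32 + 16 + 8 + 4 + 2 in binary powers of 2.
So 5^702 ≡ 460 · 234 · 9 · 700 · 460 · 625 · 25 ≡ 628 (mod 703).
Since 628 ≠ 1, base 5 is a Fermat witness: 703 is composite.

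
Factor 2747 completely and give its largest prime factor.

67

2747 = 41 · 67
67 is prime.
So 2747 = 41 · 67; the largest prime factor is 67.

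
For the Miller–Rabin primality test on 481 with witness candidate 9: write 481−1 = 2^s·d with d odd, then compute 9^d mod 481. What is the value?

481 − 1 = 480 = 2^5 · 15, so d = 15.
9^1 ≡ 9 (mod 481)
9^2 ≡ 9^2 = 81 ≡ 81 (mod 481)
9^4 ≡ 81^2 = 6561 ≡ 308 (mod 481)
9^8 ≡ 308^2 = 94864 ≡ 107 (mod 481)
15 = 8 + 4 + 2 + 1 in binary powers of 2.
So 9^15 ≡ 107 · 308 · 81 · 9 ≡ 417 (mod 481).
Squaring chain: 417 → 248 → 417 → 248 → 417; never reaches −1, so base 9 is a Miller–Rabin witness that 481 is composite.

417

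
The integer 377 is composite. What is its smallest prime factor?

13

377 is odd.
Digit sum 17, not divisible by 3.
Ends in 7: not divisible by 5.
7: 377 = 7·53 + 6
11: 377 = 11·34 + 3
13: 377 = 13·29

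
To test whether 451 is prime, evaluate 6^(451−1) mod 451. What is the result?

155

6^1 ≡ 6 (mod 451)
6^2 ≡ 6^2 = 36 ≡ 36 (mod 451)
6^4 ≡ 36^2 = 1296 ≡ 394 (mod 451)
6^8 ≡ 394^2 = 155236 ≡ 92 (mod 451)
6^16 ≡ 92^2 = 8464 ≡ 346 (mod 451)
6^32 ≡ 346^2 = 119716 ≡ 201 (mod 451)
6^64 ≡ 201^2 = 40401 ≡ 262 (mod 451)
6^128 ≡ 262^2 = 68644 ≡ 92 (mod 451)
6^256 ≡ 92^2 = 8464 ≡ 346 (mod 451)
450 = 256 + 128 + 64 + 2 in binary powers of 2.
So 6^450 ≡ 346 · 92 · 262 · 36 ≡ 155 (mod 451).
Since 155 ≠ 1, base 6 is a Fermat witness: 451 is composite.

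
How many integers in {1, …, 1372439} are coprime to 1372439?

1332000

Factor: 1372439 = 61 · 149 · 151.
φ(1372439) = (61−1) · (149−1) · (151−1) = 60 · 148 · 150 = 1332000.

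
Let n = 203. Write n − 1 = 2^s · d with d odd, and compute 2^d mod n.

137

203 − 1 = 202 = 2^1 · 101, so d = 101.
2^1 ≡ 2 (mod 203)
2^2 ≡ 2^2 = 4 ≡ 4 (mod 203)
2^4 ≡ 4^2 = 16 ≡ 16 (mod 203)
2^8 ≡ 16^2 = 256 ≡ 53 (mod 203)
2^16 ≡ 53^2 = 2809 ≡ 170 (mod 203)
2^32 ≡ 170^2 = 28900 ≡ 74 (mod 203)
2^64 ≡ 74^2 = 5476 ≡ 198 (mod 203)
101 = 64 + 32 + 4 + 1 in binary powers of 2.
So 2^101 ≡ 198 · 74 · 16 · 2 ≡ 137 (mod 203).
Squaring chain: 137; never reaches −1, so base 2 is a Miller–Rabin witness that 203 is composite.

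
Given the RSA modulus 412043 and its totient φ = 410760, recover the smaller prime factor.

φ(n) = (p−1)(q−1) = n − (p+q) + 1, so p + q = 412043 − 410760 + 1 = 1284.
p and q are the roots of t² − 1284t + 412043 = 0.
Discriminant: 1284² − 4·412043 = 1648656 − 1648172 = 484; √484 = 22.
q = (1284 − 22)/2 = 631, p = (1284 + 22)/2 = 653.
Check: 631 · 653 = 412043.

631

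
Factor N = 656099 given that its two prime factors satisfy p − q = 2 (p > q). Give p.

Since p = q + 2, we have 656099 = q(q + 2), so q² + 2q − 656099 = 0.
Discriminant: 2² + 4·656099 = 4 + 2624396 = 2624400; √2624400 = 1620.
q = (−2 + 1620)/2 = 809, and p = q + 2 = 811.
Check: 809 · 811 = 656099.

811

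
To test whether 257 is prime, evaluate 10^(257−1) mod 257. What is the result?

1

10^1 ≡ 10 (mod 257)
10^2 ≡ 10^2 = 100 ≡ 100 (mod 257)
10^4 ≡ 100^2 = 10000 ≡ 234 (mod 257)
10^8 ≡ 234^2 = 54756 ≡ 15 (mod 257)
10^16 ≡ 15^2 = 225 ≡ 225 (mod 257)
10^32 ≡ 225^2 = 50625 ≡ 253 (mod 257)
10^64 ≡ 253^2 = 64009 ≡ 16 (mod 257)
10^128 ≡ 16^2 = 256 ≡ 256 (mod 257)
10^256 ≡ 256^2 = 65536 ≡ 1 (mod 257)
256 = 256 in binary powers of 2.
So 10^256 ≡ 1 ≡ 1 (mod 257).
Since the result is 1, base 10 gives no evidence that 257 is composite.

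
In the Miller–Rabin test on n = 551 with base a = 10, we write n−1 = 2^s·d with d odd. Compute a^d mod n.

551 − 1 = 550 = 2^1 · 275, so d = 275.
10^1 ≡ 10 (mod 551)
10^2 ≡ 10^2 = 100 ≡ 100 (mod 551)
10^4 ≡ 100^2 = 10000 ≡ 82 (mod 551)
10^8 ≡ 82^2 = 6724 ≡ 112 (mod 551)
10^16 ≡ 112^2 = 12544 ≡ 422 (mod 551)
10^32 ≡ 422^2 = 178084 ≡ 111 (mod 551)
10^64 ≡ 111^2 = 12321 ≡ 199 (mod 551)
10^128 ≡ 199^2 = 39601 ≡ 480 (mod 551)
10^256 ≡ 480^2 = 230400 ≡ 82 (mod 551)
275 = 256 + 16 + 2 + 1 in binary powers of 2.
So 10^275 ≡ 82 · 422 · 100 · 10 ≡ 98 (mod 551).
Squaring chain: 98; never reaches −1, so base 10 is a Miller–Rabin witness that 551 is composite.

98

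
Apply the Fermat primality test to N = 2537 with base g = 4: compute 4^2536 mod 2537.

317

4^1 ≡ 4 (mod 2537)
4^2 ≡ 4^2 = 16 ≡ 16 (mod 2537)
4^4 ≡ 16^2 = 256 ≡ 256 (mod 2537)
4^8 ≡ 256^2 = 65536 ≡ 2111 (mod 2537)
4^16 ≡ 2111^2 = 4456321 ≡ 1349 (mod 2537)
4^32 ≡ 1349^2 = 1819801 ≡ 772 (mod 2537)
4^64 ≡ 772^2 = 595984 ≡ 2326 (mod 2537)
4^128 ≡ 2326^2 = 5410276 ≡ 1392 (mod 2537)
4^256 ≡ 1392^2 = 1937664 ≡ 1933 (mod 2537)
4^512 ≡ 1933^2 = 3736489 ≡ 2025 (mod 2537)
4^1024 ≡ 2025^2 = 4100625 ≡ 833 (mod 2537)
4^2048 ≡ 833^2 = 693889 ≡ 1288 (mod 2537)
2536 = 2048 + 256 + 128 + 64 + 32 + 8 in binary powers of 2.
So 4^2536 ≡ 1288 · 1933 · 1392 · 2326 · 772 · 2111 ≡ 317 (mod 2537).
Since 317 ≠ 1, base 4 is a Fermat witness: 2537 is composite.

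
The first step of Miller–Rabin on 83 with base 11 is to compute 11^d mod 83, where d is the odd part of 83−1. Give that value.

1

83 − 1 = 82 = 2^1 · 41, so d = 41.
11^1 ≡ 11 (mod 83)
11^2 ≡ 11^2 = 121 ≡ 38 (mod 83)
11^4 ≡ 38^2 = 1444 ≡ 33 (mod 83)
11^8 ≡ 33^2 = 1089 ≡ 10 (mod 83)
11^16 ≡ 10^2 = 100 ≡ 17 (mod 83)
11^32 ≡ 17^2 = 289 ≡ 40 (mod 83)
41 = 32 + 8 + 1 in binary powers of 2.
So 11^41 ≡ 40 · 10 · 11 ≡ 1 (mod 83).
Since 11^d ≡ 1 (mod 83), base 11 does not prove 83 composite.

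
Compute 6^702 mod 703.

628

6^1 ≡ 6 (mod 703)
6^2 ≡ 6^2 = 36 ≡ 36 (mod 703)
6^4 ≡ 36^2 = 1296 ≡ 593 (mod 703)
6^8 ≡ 593^2 = 351649 ≡ 149 (mod 703)
6^16 ≡ 149^2 = 22201 ≡ 408 (mod 703)
6^32 ≡ 408^2 = 166464 ≡ 556 (mod 703)
6^64 ≡ 556^2 = 309136 ≡ 519 (mod 703)
6^128 ≡ 519^2 = 269361 ≡ 112 (mod 703)
6^256 ≡ 112^2 = 12544 ≡ 593 (mod 703)
6^512 ≡ 593^2 = 351649 ≡ 149 (mod 703)
702 = 512 + 128 + 32 + 16 + 8 + 4 + 2 in binary powers of 2.
So 6^702 ≡ 149 · 112 · 556 · 408 · 149 · 593 · 36 ≡ 628 (mod 703).
Since 628 ≠ 1, base 6 is a Fermat witness: 703 is composite.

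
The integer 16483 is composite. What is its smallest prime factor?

53

16483 is odd.
Digit sum 22, not divisible by 3.
Ends in 3: not divisible by 5.
7: 16483 = 7·2354 + 5
11: 16483 = 11·1498 + 5
13: 16483 = 13·1267 + 12
17: 16483 = 17·969 + 10
19: 16483 = 19·867 + 10
23: 16483 = 23·716 + 15
29: 16483 = 29·568 + 11
31: 16483 = 31·531 + 22
37: 16483 = 37·445 + 18
41: 16483 = 41·402 + 1
43: 16483 = 43·383 + 14
47: 16483 = 47·350 + 33
53: 16483 = 53·311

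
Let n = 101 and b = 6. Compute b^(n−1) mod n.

1

6^1 ≡ 6 (mod 101)
6^2 ≡ 6^2 = 36 ≡ 36 (mod 101)
6^4 ≡ 36^2 = 1296 ≡ 84 (mod 101)
6^8 ≡ 84^2 = 7056 ≡ 87 (mod 101)
6^16 ≡ 87^2 = 7569 ≡ 95 (mod 101)
6^32 ≡ 95^2 = 9025 ≡ 36 (mod 101)
6^64 ≡ 36^2 = 1296 ≡ 84 (mod 101)
100 = 64 + 32 + 4 in binary powers of 2.
So 6^100 ≡ 84 · 36 · 84 ≡ 1 (mod 101).
Since the result is 1, base 6 gives no evidence that 101 is composite.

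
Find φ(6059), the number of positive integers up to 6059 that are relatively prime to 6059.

5904

Factor: 6059 = 73 · 83.
φ(6059) = (73−1) · (83−1) = 72 · 82 = 5904.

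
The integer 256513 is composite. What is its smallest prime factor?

256513 is odd.
Digit sum 22, not divisible by 3.
Ends in 3: not divisible by 5.
7: 256513 = 7·36644 + 5
11: 256513 = 11·23319 + 4
13: 256513 = 13·19731 + 10
17: 256513 = 17·15089

17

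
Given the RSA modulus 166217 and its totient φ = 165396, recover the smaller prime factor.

φ(n) = (p−1)(q−1) = n − (p+q) + 1, so p + q = 166217 − 165396 + 1 = 822.
p and q are the roots of t² − 822t + 166217 = 0.
Discriminant: 822² − 4·166217 = 675684 − 664868 = 10816; √10816 = 104.
q = (822 − 104)/2 = 359, p = (822 + 104)/2 = 463.
Check: 359 · 463 = 166217.

359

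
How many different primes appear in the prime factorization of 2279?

2

2279 = 43 · 53
2279 = 43 · 53, which has 2 distinct prime factors.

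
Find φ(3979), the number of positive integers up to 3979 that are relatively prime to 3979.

3784

Factor: 3979 = 23 · 173.
φ(3979) = (23−1) · (173−1) = 22 · 172 = 3784.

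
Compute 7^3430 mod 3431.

7^1 ≡ 7 (mod 3431)
7^2 ≡ 7^2 = 49 ≡ 49 (mod 3431)
7^4 ≡ 49^2 = 2401 ≡ 2401 (mod 3431)
7^8 ≡ 2401^2 = 5764801 ≡ 721 (mod 3431)
7^16 ≡ 721^2 = 519841 ≡ 1760 (mod 3431)
7^32 ≡ 1760^2 = 3097600 ≡ 2838 (mod 3431)
7^64 ≡ 2838^2 = 8054244 ≡ 1687 (mod 3431)
7^128 ≡ 1687^2 = 2845969 ≡ 1670 (mod 3431)
7^256 ≡ 1670^2 = 2788900 ≡ 2928 (mod 3431)
7^512 ≡ 2928^2 = 8573184 ≡ 2546 (mod 3431)
7^1024 ≡ 2546^2 = 6482116 ≡ 957 (mod 3431)
7^2048 ≡ 957^2 = 915849 ≡ 3203 (mod 3431)
3430 = 2048 + 1024 + 256 + 64 + 32 + 4 + 2 in binary powers of 2.
So 7^3430 ≡ 3203 · 957 · 2928 · 1687 · 2838 · 2401 · 49 ≡ 3069 (mod 3431).
Since 3069 ≠ 1, base 7 is a Fermat witness: 3431 is composite.

3069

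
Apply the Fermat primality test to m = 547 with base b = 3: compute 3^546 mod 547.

3^1 ≡ 3 (mod 547)
3^2 ≡ 3^2 = 9 ≡ 9 (mod 547)
3^4 ≡ 9^2 = 81 ≡ 81 (mod 547)
3^8 ≡ 81^2 = 6561 ≡ 544 (mod 547)
3^16 ≡ 544^2 = 295936 ≡ 9 (mod 547)
3^32 ≡ 9^2 = 81 ≡ 81 (mod 547)
3^64 ≡ 81^2 = 6561 ≡ 544 (mod 547)
3^128 ≡ 544^2 = 295936 ≡ 9 (mod 547)
3^256 ≡ 9^2 = 81 ≡ 81 (mod 547)
3^512 ≡ 81^2 = 6561 ≡ 544 (mod 547)
546 = 512 + 32 + 2 in binary powers of 2.
So 3^546 ≡ 544 · 81 · 9 ≡ 1 (mod 547).
Since the result is 1, base 3 gives no evidence that 547 is composite.

1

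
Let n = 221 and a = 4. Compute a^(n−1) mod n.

4^1 ≡ 4 (mod 221)
4^2 ≡ 4^2 = 16 ≡ 16 (mod 221)
4^4 ≡ 16^2 = 256 ≡ 35 (mod 221)
4^8 ≡ 35^2 = 1225 ≡ 120 (mod 221)
4^16 ≡ 120^2 = 14400 ≡ 35 (mod 221)
4^32 ≡ 35^2 = 1225 ≡ 120 (mod 221)
4^64 ≡ 120^2 = 14400 ≡ 35 (mod 221)
4^128 ≡ 35^2 = 1225 ≡ 120 (mod 221)
220 = 128 + 64 + 16 + 8 + 4 in binary powers of 2.
So 4^220 ≡ 120 · 35 · 35 · 120 · 35 ≡ 35 (mod 221).
Since 35 ≠ 1, base 4 is a Fermat witness: 221 is composite.

35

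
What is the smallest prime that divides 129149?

129149 is odd.
Digit sum 26, not divisible by 3.
Ends in 9: not divisible by 5.
7: 129149 = 7·18449 + 6
11: 129149 = 11·11740 + 9
13: 129149 = 13·9934 + 7
17: 129149 = 17·7597

17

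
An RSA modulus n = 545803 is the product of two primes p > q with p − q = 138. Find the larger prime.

Since p = q + 138, we have 545803 = q(q + 138), so q² + 138q − 545803 = 0.
Discriminant: 138² + 4·545803 = 19044 + 2183212 = 2202256; √2202256 = 1484.
q = (−138 + 1484)/2 = 673, and p = q + 138 = 811.
Check: 673 · 811 = 545803.

811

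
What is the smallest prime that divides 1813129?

59

1813129 is odd.
Digit sum 25, not divisible by 3.
Ends in 9: not divisible by 5.
7: 1813129 = 7·259018 + 3
11: 1813129 = 11·164829 + 10
13: 1813129 = 13·139471 + 6
17: 1813129 = 17·106654 + 11
19: 1813129 = 19·95427 + 16
23: 1813129 = 23·78831 + 16
29: 1813129 = 29·62521 + 20
31: 1813129 = 31·58488 + 1
37: 1813129 = 37·49003 + 18
41: 1813129 = 41·44222 + 27
43: 1813129 = 43·42165 + 34
47: 1813129 = 47·38577 + 10
53: 1813129 = 53·34209 + 52
59: 1813129 = 59·30731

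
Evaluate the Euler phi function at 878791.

Factor: 878791 = 43 · 107 · 191.
φ(878791) = (43−1) · (107−1) · (191−1) = 42 · 106 · 190 = 845880.

845880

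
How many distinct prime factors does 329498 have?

329498 = 2 · 164749
164749 = 13 · 12673
12673 = 19 · 667
667 = 23 · 29
329498 = 2 · 13 · 19 · 23 · 29, which has 5 distinct prime factors.

5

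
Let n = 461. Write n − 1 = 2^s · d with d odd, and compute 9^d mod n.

461 − 1 = 460 = 2^2 · 115, so d = 115.
9^1 ≡ 9 (mod 461)
9^2 ≡ 9^2 = 81 ≡ 81 (mod 461)
9^4 ≡ 81^2 = 6561 ≡ 107 (mod 461)
9^8 ≡ 107^2 = 11449 ≡ 385 (mod 461)
9^16 ≡ 385^2 = 148225 ≡ 244 (mod 461)
9^32 ≡ 244^2 = 59536 ≡ 67 (mod 461)
9^64 ≡ 67^2 = 4489 ≡ 340 (mod 461)
115 = 64 + 32 + 16 + 2 + 1 in binary powers of 2.
So 9^115 ≡ 340 · 67 · 244 · 81 · 9 ≡ 460 (mod 461).
Since 9^d ≡ 460 (mod 461), base 9 does not prove 461 composite.

460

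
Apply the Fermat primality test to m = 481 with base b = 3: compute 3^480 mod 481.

3^1 ≡ 3 (mod 481)
3^2 ≡ 3^2 = 9 ≡ 9 (mod 481)
3^4 ≡ 9^2 = 81 ≡ 81 (mod 481)
3^8 ≡ 81^2 = 6561 ≡ 308 (mod 481)
3^16 ≡ 308^2 = 94864 ≡ 107 (mod 481)
3^32 ≡ 107^2 = 11449 ≡ 386 (mod 481)
3^64 ≡ 386^2 = 148996 ≡ 367 (mod 481)
3^128 ≡ 367^2 = 134689 ≡ 9 (mod 481)
3^256 ≡ 9^2 = 81 ≡ 81 (mod 481)
480 = 256 + 128 + 64 + 32 in binary powers of 2.
So 3^480 ≡ 81 · 9 · 367 · 386 ≡ 417 (mod 481).
Since 417 ≠ 1, base 3 is a Fermat witness: 481 is composite.

417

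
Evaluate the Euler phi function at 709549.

Factor: 709549 = 37 · 127 · 151.
φ(709549) = (37−1) · (127−1) · (151−1) = 36 · 126 · 150 = 680400.

680400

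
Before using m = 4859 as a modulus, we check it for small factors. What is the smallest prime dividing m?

43

4859 is odd.
Digit sum 26, not divisible by 3.
Ends in 9: not divisible by 5.
7: 4859 = 7·694 + 1
11: 4859 = 11·441 + 8
13: 4859 = 13·373 + 10
17: 4859 = 17·285 + 14
19: 4859 = 19·255 + 14
23: 4859 = 23·211 + 6
29: 4859 = 29·167 + 16
31: 4859 = 31·156 + 23
37: 4859 = 37·131 + 12
41: 4859 = 41·118 + 21
43: 4859 = 43·113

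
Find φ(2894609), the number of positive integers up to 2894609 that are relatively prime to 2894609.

2832336

Factor: 2894609 = 103 · 157 · 179.
φ(2894609) = (103−1) · (157−1) · (179−1) = 102 · 156 · 178 = 2832336.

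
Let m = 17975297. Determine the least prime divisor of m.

61

17975297 is odd.
Digit sum 47, not divisible by 3.
Ends in 7: not divisible by 5.
7: 17975297 = 7·2567899 + 4
11: 17975297 = 11·1634117 + 10
13: 17975297 = 13·1382715 + 2
17: 17975297 = 17·1057370 + 7
19: 17975297 = 19·946068 + 5
23: 17975297 = 23·781534 + 15
29: 17975297 = 29·619837 + 24
31: 17975297 = 31·579848 + 9
37: 17975297 = 37·485818 + 31
41: 17975297 = 41·438421 + 36
43: 17975297 = 43·418030 + 7
47: 17975297 = 47·382453 + 6
53: 17975297 = 53·339156 + 29
59: 17975297 = 59·304666 + 3
61: 17975297 = 61·294677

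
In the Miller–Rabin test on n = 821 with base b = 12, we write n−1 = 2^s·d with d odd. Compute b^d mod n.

821 − 1 = 820 = 2^2 · 205, so d = 205.
12^1 ≡ 12 (mod 821)
12^2 ≡ 12^2 = 144 ≡ 144 (mod 821)
12^4 ≡ 144^2 = 20736 ≡ 211 (mod 821)
12^8 ≡ 211^2 = 44521 ≡ 187 (mod 821)
12^16 ≡ 187^2 = 34969 ≡ 487 (mod 821)
12^32 ≡ 487^2 = 237169 ≡ 721 (mod 821)
12^64 ≡ 721^2 = 519841 ≡ 148 (mod 821)
12^128 ≡ 148^2 = 21904 ≡ 558 (mod 821)
205 = 128 + 64 + 8 + 4 + 1 in binary powers of 2.
So 12^205 ≡ 558 · 148 · 187 · 211 · 12 ≡ 526 (mod 821).
Squaring chain: 526 → 820; reaches −1, so base 12 does not prove 821 composite.

526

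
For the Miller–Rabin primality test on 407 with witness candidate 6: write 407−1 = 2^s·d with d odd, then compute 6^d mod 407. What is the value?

216

407 − 1 = 406 = 2^1 · 203, so d = 203.
6^1 ≡ 6 (mod 407)
6^2 ≡ 6^2 = 36 ≡ 36 (mod 407)
6^4 ≡ 36^2 = 1296 ≡ 75 (mod 407)
6^8 ≡ 75^2 = 5625 ≡ 334 (mod 407)
6^16 ≡ 334^2 = 111556 ≡ 38 (mod 407)
6^32 ≡ 38^2 = 1444 ≡ 223 (mod 407)
6^64 ≡ 223^2 = 49729 ≡ 75 (mod 407)
6^128 ≡ 75^2 = 5625 ≡ 334 (mod 407)
203 = 128 + 64 + 8 + 2 + 1 in binary powers of 2.
So 6^203 ≡ 334 · 75 · 334 · 36 · 6 ≡ 216 (mod 407).
Squaring chain: 216; never reaches −1, so base 6 is a Miller–Rabin witness that 407 is composite.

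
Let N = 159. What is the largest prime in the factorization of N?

159 = 3 · 53
53 is prime.
So 159 = 3 · 53; the largest prime factor is 53.

53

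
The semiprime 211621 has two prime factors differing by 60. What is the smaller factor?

431

Since p = q + 60, we have 211621 = q(q + 60), so q² + 60q − 211621 = 0.
Discriminant: 60² + 4·211621 = 3600 + 846484 = 850084; √850084 = 922.
q = (−60 + 922)/2 = 431, and p = q + 60 = 491.
Check: 431 · 491 = 211621.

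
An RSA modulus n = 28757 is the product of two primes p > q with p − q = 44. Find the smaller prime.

149

Since p = q + 44, we have 28757 = q(q + 44), so q² + 44q − 28757 = 0.
Discriminant: 44² + 4·28757 = 1936 + 115028 = 116964; √116964 = 342.
q = (−44 + 342)/2 = 149, and p = q + 44 = 193.
Check: 149 · 193 = 28757.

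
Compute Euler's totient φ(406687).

Factor: 406687 = 59 · 61 · 113.
φ(406687) = (59−1) · (61−1) · (113−1) = 58 · 60 · 112 = 389760.

389760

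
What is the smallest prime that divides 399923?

47

399923 is odd.
Digit sum 35, not divisible by 3.
Ends in 3: not divisible by 5.
7: 399923 = 7·57131 + 6
11: 399923 = 11·36356 + 7
13: 399923 = 13·30763 + 4
17: 399923 = 17·23524 + 15
19: 399923 = 19·21048 + 11
23: 399923 = 23·17387 + 22
29: 399923 = 29·13790 + 13
31: 399923 = 31·12900 + 23
37: 399923 = 37·10808 + 27
41: 399923 = 41·9754 + 9
43: 399923 = 43·9300 + 23
47: 399923 = 47·8509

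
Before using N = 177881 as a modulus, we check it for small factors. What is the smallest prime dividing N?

177881 is odd.
Digit sum 32, not divisible by 3.
Ends in 1: not divisible by 5.
7: 177881 = 7·25411 + 4
11: 177881 = 11·16171

11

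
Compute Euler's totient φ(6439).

Factor: 6439 = 47 · 137.
φ(6439) = (47−1) · (137−1) = 46 · 136 = 6256.

6256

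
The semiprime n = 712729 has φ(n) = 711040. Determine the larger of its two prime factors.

φ(n) = (p−1)(q−1) = n − (p+q) + 1, so p + q = 712729 − 711040 + 1 = 1690.
p and q are the roots of t² − 1690t + 712729 = 0.
Discriminant: 1690² − 4·712729 = 2856100 − 2850916 = 5184; √5184 = 72.
q = (1690 − 72)/2 = 809, p = (1690 + 72)/2 = 881.
Check: 809 · 881 = 712729.

881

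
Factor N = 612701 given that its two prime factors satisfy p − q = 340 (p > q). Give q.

Since p = q + 340, we have 612701 = q(q + 340), so q² + 340q − 612701 = 0.
Discriminant: 340² + 4·612701 = 115600 + 2450804 = 2566404; √2566404 = 1602.
q = (−340 + 1602)/2 = 631, and p = q + 340 = 971.
Check: 631 · 971 = 612701.

631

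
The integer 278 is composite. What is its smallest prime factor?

2

278 is even: 2 divides it.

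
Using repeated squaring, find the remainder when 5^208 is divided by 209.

81

5^1 ≡ 5 (mod 209)
5^2 ≡ 5^2 = 25 ≡ 25 (mod 209)
5^4 ≡ 25^2 = 625 ≡ 207 (mod 209)
5^8 ≡ 207^2 = 42849 ≡ 4 (mod 209)
5^16 ≡ 4^2 = 16 ≡ 16 (mod 209)
5^32 ≡ 16^2 = 256 ≡ 47 (mod 209)
5^64 ≡ 47^2 = 2209 ≡ 119 (mod 209)
5^128 ≡ 119^2 = 14161 ≡ 158 (mod 209)
208 = 128 + 64 + 16 in binary powers of 2.
So 5^208 ≡ 158 · 119 · 16 ≡ 81 (mod 209).
Since 81 ≠ 1, base 5 is a Fermat witness: 209 is composite.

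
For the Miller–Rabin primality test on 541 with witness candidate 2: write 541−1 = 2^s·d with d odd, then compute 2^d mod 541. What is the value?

541 − 1 = 540 = 2^2 · 135, so d = 135.
2^1 ≡ 2 (mod 541)
2^2 ≡ 2^2 = 4 ≡ 4 (mod 541)
2^4 ≡ 4^2 = 16 ≡ 16 (mod 541)
2^8 ≡ 16^2 = 256 ≡ 256 (mod 541)
2^16 ≡ 256^2 = 65536 ≡ 75 (mod 541)
2^32 ≡ 75^2 = 5625 ≡ 215 (mod 541)
2^64 ≡ 215^2 = 46225 ≡ 240 (mod 541)
2^128 ≡ 240^2 = 57600 ≡ 254 (mod 541)
135 = 128 + 4 + 2 + 1 in binary powers of 2.
So 2^135 ≡ 254 · 16 · 4 · 2 ≡ 52 (mod 541).
Squaring chain: 52 → 540; reaches −1, so base 2 does not prove 541 composite.

52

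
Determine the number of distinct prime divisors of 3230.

4

3230 = 2 · 1615
1615 = 5 · 323
323 = 17 · 19
3230 = 2 · 5 · 17 · 19, which has 4 distinct prime factors.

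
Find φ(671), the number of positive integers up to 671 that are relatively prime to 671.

Factor: 671 = 11 · 61.
φ(671) = (11−1) · (61−1) = 10 · 60 = 600.

600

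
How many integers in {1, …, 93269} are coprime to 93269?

82800

Factor: 93269 = 11 · 61 · 139.
φ(93269) = (11−1) · (61−1) · (139−1) = 10 · 60 · 138 = 82800.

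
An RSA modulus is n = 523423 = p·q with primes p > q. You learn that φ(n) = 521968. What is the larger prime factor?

φ(n) = (p−1)(q−1) = n − (p+q) + 1, so p + q = 523423 − 521968 + 1 = 1456.
p and q are the roots of t² − 1456t + 523423 = 0.
Discriminant: 1456² − 4·523423 = 2119936 − 2093692 = 26244; √26244 = 162.
q = (1456 − 162)/2 = 647, p = (1456 + 162)/2 = 809.
Check: 647 · 809 = 523423.

809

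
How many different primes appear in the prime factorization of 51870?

51870 = 2 · 25935
25935 = 3 · 8645
8645 = 5 · 1729
1729 = 7 · 247
247 = 13 · 19
51870 = 2 · 3 · 5 · 7 · 13 · 19, which has 6 distinct prime factors.

6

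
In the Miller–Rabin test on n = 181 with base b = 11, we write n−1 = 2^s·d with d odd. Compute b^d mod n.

180

181 − 1 = 180 = 2^2 · 45, so d = 45.
11^1 ≡ 11 (mod 181)
11^2 ≡ 11^2 = 121 ≡ 121 (mod 181)
11^4 ≡ 121^2 = 14641 ≡ 161 (mod 181)
11^8 ≡ 161^2 = 25921 ≡ 38 (mod 181)
11^16 ≡ 38^2 = 1444 ≡ 177 (mod 181)
11^32 ≡ 177^2 = 31329 ≡ 16 (mod 181)
45 = 32 + 8 + 4 + 1 in binary powers of 2.
So 11^45 ≡ 16 · 38 · 161 · 11 ≡ 180 (mod 181).
Since 11^d ≡ 180 (mod 181), base 11 does not prove 181 composite.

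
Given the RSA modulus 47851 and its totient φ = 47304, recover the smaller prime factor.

109

φ(n) = (p−1)(q−1) = n − (p+q) + 1, so p + q = 47851 − 47304 + 1 = 548.
p and q are the roots of t² − 548t + 47851 = 0.
Discriminant: 548² − 4·47851 = 300304 − 191404 = 108900; √108900 = 330.
q = (548 − 330)/2 = 109, p = (548 + 330)/2 = 439.
Check: 109 · 439 = 47851.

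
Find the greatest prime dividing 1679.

1679 = 23 · 73
73 is prime.
So 1679 = 23 · 73; the largest prime factor is 73.

73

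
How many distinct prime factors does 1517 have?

2

1517 = 37 · 41
1517 = 37 · 41, which has 2 distinct prime factors.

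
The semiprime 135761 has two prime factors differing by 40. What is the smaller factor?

Since p = q + 40, we have 135761 = q(q + 40), so q² + 40q − 135761 = 0.
Discriminant: 40² + 4·135761 = 1600 + 543044 = 544644; √544644 = 738.
q = (−40 + 738)/2 = 349, and p = q + 40 = 389.
Check: 349 · 389 = 135761.

349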